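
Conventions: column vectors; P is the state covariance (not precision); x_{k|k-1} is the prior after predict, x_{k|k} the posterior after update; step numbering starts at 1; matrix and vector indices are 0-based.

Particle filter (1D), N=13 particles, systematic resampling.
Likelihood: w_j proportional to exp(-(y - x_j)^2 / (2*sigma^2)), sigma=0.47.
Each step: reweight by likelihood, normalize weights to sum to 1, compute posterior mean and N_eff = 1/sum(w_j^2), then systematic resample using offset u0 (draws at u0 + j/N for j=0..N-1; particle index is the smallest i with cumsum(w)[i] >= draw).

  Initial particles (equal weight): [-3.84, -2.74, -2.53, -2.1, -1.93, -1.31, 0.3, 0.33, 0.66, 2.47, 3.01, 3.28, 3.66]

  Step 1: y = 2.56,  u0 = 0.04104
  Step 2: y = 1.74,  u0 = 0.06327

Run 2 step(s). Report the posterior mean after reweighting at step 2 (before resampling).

step 1: w=[0.0000, 0.0000, 0.0000, 0.0000, 0.0000, 0.0000, 0.0000, 0.0000, 0.0001, 0.4938, 0.3180, 0.1556, 0.0325]  mean=2.8061  Neff=2.7013  idx=[9, 9, 9, 9, 9, 9, 10, 10, 10, 10, 10, 11, 11]
step 2: w=[0.1547, 0.1547, 0.1547, 0.1547, 0.1547, 0.1547, 0.0134, 0.0134, 0.0134, 0.0134, 0.0134, 0.0024, 0.0024]  mean=2.5101  Neff=6.9220  idx=[0, 0, 1, 1, 2, 2, 3, 3, 4, 4, 5, 5, 10]

post_mean = 2.5101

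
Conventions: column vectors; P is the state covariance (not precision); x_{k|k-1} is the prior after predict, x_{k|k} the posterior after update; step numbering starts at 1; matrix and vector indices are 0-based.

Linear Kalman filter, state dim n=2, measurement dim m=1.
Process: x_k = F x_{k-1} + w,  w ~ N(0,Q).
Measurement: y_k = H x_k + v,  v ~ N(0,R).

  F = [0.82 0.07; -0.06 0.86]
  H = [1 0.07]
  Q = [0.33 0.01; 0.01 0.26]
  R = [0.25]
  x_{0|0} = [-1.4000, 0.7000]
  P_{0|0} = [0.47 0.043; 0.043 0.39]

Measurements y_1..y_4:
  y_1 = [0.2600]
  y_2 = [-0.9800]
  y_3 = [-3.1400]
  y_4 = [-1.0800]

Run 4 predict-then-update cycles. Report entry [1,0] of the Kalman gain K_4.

K[1,0] = 0.1245

step 1: x^-=[-1.0990, 0.6860]  P^-=[0.6529 0.0405; 0.0405 0.5457]  S=[0.9112]  K=[0.7196; 0.0864]  nu=[1.3110]  x^+=[-0.1556, 0.7992]  P^+=[0.1810 -0.0161; -0.0161 0.5389]
step 2: x^-=[-0.0717, 0.6967]  P^-=[0.4525 0.0222; 0.0222 0.6609]  S=[0.7089]  K=[0.6406; 0.0966]  nu=[-0.9571]  x^+=[-0.6847, 0.6042]  P^+=[0.1617 -0.0216; -0.0216 0.6543]
step 3: x^-=[-0.5192, 0.5607]  P^-=[0.4394 0.0263; 0.0263 0.7467]  S=[0.6968]  K=[0.6333; 0.1127]  nu=[-2.6601]  x^+=[-2.2038, 0.2609]  P^+=[0.1600 -0.0235; -0.0235 0.7379]
step 4: x^-=[-1.7889, 0.3566]  P^-=[0.4385 0.0301; 0.0301 0.8087]  S=[0.6967]  K=[0.6324; 0.1245]  nu=[0.6839]  x^+=[-1.3563, 0.4417]  P^+=[0.1598 -0.0247; -0.0247 0.7979]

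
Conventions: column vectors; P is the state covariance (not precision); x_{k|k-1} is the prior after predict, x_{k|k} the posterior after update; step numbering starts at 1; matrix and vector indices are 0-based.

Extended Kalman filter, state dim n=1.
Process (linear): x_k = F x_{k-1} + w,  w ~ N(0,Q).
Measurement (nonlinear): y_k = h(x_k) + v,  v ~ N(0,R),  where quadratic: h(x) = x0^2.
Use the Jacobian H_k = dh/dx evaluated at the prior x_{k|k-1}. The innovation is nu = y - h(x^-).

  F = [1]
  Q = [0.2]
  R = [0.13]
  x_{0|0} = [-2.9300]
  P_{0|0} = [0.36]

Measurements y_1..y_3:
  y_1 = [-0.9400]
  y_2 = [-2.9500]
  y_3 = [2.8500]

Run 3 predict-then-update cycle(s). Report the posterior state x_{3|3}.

x_post = [2.0531]

step 1: x^-=[-2.9300]  P^-=[0.5600]  H_jac=[-5.8600]  S=[19.3602]  K=[-0.1695]  nu=[-9.5249]  x^+=[-1.3155]  P^+=[0.0038]
step 2: x^-=[-1.3155]  P^-=[0.2038]  H_jac=[-2.6310]  S=[1.5405]  K=[-0.3480]  nu=[-4.6806]  x^+=[0.3134]  P^+=[0.0172]
step 3: x^-=[0.3134]  P^-=[0.2172]  H_jac=[0.6267]  S=[0.2153]  K=[0.6322]  nu=[2.7518]  x^+=[2.0531]  P^+=[0.1311]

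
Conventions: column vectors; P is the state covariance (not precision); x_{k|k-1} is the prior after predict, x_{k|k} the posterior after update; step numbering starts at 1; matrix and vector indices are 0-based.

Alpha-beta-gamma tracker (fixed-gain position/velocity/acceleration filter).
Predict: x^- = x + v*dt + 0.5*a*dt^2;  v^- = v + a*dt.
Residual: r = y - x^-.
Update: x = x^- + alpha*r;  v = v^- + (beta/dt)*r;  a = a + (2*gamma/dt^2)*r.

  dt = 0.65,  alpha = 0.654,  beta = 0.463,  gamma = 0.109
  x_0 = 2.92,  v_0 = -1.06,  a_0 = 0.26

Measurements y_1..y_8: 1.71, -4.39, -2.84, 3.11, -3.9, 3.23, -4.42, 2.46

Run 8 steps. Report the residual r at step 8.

step 1: x_pred=2.2859  r=-0.5759  x^+=1.9093  v^+=-1.3012  a^+=-0.0372
step 2: x_pred=1.0556  r=-5.4456  x^+=-2.5058  v^+=-5.2043  a^+=-2.8470
step 3: x_pred=-6.4901  r=3.6501  x^+=-4.1029  v^+=-4.4549  a^+=-0.9636
step 4: x_pred=-7.2022  r=10.3122  x^+=-0.4580  v^+=2.2642  a^+=4.3572
step 5: x_pred=1.9342  r=-5.8342  x^+=-1.8814  v^+=0.9406  a^+=1.3469
step 6: x_pred=-0.9854  r=4.2154  x^+=1.7715  v^+=4.8188  a^+=3.5220
step 7: x_pred=5.6477  r=-10.0677  x^+=-0.9366  v^+=-0.0632  a^+=-1.6727
step 8: x_pred=-1.3310  r=3.7910  x^+=1.1483  v^+=1.5499  a^+=0.2833

resid = 3.7910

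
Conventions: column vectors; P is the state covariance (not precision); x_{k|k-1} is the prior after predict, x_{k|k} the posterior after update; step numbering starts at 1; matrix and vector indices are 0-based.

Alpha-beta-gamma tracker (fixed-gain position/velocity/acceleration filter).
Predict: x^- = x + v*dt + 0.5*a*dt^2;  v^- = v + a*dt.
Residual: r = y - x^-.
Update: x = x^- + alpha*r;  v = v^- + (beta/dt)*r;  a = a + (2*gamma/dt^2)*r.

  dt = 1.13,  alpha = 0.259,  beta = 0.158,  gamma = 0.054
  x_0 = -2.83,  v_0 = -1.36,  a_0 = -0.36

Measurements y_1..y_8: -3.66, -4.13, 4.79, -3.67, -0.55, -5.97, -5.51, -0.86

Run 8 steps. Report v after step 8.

step 1: x_pred=-4.5966  r=0.9366  x^+=-4.3541  v^+=-1.6358  a^+=-0.2808
step 2: x_pred=-6.3818  r=2.2518  x^+=-5.7986  v^+=-1.6383  a^+=-0.0903
step 3: x_pred=-7.7075  r=12.4975  x^+=-4.4706  v^+=0.0071  a^+=0.9667
step 4: x_pred=-3.8454  r=0.1754  x^+=-3.8000  v^+=1.1240  a^+=0.9816
step 5: x_pred=-1.9032  r=1.3532  x^+=-1.5527  v^+=2.4224  a^+=1.0960
step 6: x_pred=1.8843  r=-7.8543  x^+=-0.1499  v^+=2.5626  a^+=0.4317
step 7: x_pred=3.0215  r=-8.5315  x^+=0.8118  v^+=1.8575  a^+=-0.2899
step 8: x_pred=2.7257  r=-3.5857  x^+=1.7970  v^+=1.0286  a^+=-0.5932

v_post = 1.0286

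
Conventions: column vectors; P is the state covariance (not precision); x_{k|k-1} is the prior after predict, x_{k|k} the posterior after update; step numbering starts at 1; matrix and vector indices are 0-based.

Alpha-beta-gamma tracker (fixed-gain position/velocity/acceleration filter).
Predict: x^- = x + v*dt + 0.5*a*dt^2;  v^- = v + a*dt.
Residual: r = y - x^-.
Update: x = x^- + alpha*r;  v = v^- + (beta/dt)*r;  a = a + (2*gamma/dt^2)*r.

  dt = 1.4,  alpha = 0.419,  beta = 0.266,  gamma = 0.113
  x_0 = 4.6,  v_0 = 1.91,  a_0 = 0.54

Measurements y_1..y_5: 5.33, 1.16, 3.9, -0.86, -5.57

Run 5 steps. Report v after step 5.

step 1: x_pred=7.8032  r=-2.4732  x^+=6.7669  v^+=2.1961  a^+=0.2548
step 2: x_pred=10.0912  r=-8.9312  x^+=6.3490  v^+=0.8559  a^+=-0.7750
step 3: x_pred=6.7878  r=-2.8878  x^+=5.5778  v^+=-0.7778  a^+=-1.1080
step 4: x_pred=3.4031  r=-4.2631  x^+=1.6169  v^+=-3.1389  a^+=-1.5995
step 5: x_pred=-4.3452  r=-1.2248  x^+=-4.8584  v^+=-5.6110  a^+=-1.7408

v_post = -5.6110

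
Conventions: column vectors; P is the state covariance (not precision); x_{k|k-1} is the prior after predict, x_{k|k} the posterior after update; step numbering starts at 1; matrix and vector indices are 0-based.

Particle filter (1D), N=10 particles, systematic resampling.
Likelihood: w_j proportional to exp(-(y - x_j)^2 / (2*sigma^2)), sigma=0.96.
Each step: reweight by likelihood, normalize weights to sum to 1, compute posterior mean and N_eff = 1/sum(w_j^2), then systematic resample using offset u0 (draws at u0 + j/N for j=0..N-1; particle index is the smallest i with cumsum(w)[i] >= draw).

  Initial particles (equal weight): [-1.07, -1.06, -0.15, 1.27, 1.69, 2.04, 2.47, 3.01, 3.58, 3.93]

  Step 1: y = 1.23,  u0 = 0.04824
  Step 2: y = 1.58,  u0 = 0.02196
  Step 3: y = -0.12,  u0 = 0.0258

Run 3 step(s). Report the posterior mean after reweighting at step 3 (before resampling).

post_mean = 0.8865

step 1: w=[0.0151, 0.0155, 0.0950, 0.2668, 0.2381, 0.1871, 0.1160, 0.0479, 0.0133, 0.0051]  mean=1.5744  Neff=5.3098  idx=[2, 3, 3, 3, 4, 4, 5, 5, 6, 7]
step 2: w=[0.0253, 0.1218, 0.1218, 0.1218, 0.1274, 0.1274, 0.1144, 0.1144, 0.0835, 0.0423]  mean=1.6910  Neff=8.8870  idx=[0, 1, 2, 3, 4, 5, 5, 6, 7, 8]
step 3: w=[0.3643, 0.1278, 0.1278, 0.1278, 0.0616, 0.0616, 0.0616, 0.0290, 0.0290, 0.0096]  mean=0.8865  Neff=5.1326  idx=[0, 0, 0, 0, 1, 2, 3, 3, 5, 6]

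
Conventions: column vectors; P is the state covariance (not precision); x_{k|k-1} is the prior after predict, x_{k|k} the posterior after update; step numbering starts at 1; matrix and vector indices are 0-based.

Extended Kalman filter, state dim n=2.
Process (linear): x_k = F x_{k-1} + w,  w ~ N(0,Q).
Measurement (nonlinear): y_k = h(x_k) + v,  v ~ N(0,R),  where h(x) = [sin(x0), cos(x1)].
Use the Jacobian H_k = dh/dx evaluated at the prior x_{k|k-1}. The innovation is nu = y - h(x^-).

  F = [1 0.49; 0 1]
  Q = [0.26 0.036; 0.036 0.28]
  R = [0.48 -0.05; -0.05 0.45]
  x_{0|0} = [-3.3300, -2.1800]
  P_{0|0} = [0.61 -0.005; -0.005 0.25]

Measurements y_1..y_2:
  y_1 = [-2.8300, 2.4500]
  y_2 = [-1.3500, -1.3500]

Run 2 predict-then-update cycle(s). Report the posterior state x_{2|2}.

step 1: x^-=[-4.3982, -2.1800]  P^-=[0.9251 0.1535; 0.1535 0.5300]  H_jac=[-0.3090 0.0000; 0.0000 0.8201]  S=[0.5684 -0.0889; -0.0889 0.8065]  K=[-0.4870 0.1024; 0.0009 0.5391]  nu=[-3.7810, 3.0222]  x^+=[-2.2473, -0.5541]  P^+=[0.7730 0.0859; 0.0859 0.2957]
step 2: x^-=[-2.5188, -0.5541]  P^-=[1.1882 0.2668; 0.2668 0.5757]  H_jac=[-0.8122 0.0000; 0.0000 0.5262]  S=[1.2639 -0.1640; -0.1640 0.6094]  K=[-0.7602 0.0257; -0.1108 0.4673]  nu=[-0.7667, -2.2004]  x^+=[-1.9925, -1.4973]  P^+=[0.4509 0.0943; 0.0943 0.4102]

x_post = [-1.9925, -1.4973]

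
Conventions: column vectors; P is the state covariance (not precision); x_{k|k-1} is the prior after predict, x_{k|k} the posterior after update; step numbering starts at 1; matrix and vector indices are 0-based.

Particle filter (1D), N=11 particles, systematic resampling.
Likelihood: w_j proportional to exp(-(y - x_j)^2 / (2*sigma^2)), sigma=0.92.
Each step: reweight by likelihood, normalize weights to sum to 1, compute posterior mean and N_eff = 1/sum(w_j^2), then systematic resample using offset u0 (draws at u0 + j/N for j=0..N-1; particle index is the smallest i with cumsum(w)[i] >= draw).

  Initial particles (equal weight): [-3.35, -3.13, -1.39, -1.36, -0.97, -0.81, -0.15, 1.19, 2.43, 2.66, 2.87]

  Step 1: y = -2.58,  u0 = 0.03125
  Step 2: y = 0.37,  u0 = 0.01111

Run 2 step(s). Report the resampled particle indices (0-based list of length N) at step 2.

step 1: w=[0.2522, 0.2994, 0.1551, 0.1486, 0.0774, 0.0562, 0.0109, 0.0001, 0.0000, 0.0000, 0.0000]  mean=-2.3219  Neff=4.7923  idx=[0, 0, 0, 1, 1, 1, 2, 2, 3, 3, 5]
step 2: w=[0.0003, 0.0003, 0.0003, 0.0007, 0.0007, 0.0007, 0.1453, 0.1453, 0.1545, 0.1545, 0.3977]  mean=-1.1549  Neff=4.0299  idx=[6, 6, 7, 7, 8, 9, 9, 10, 10, 10, 10]

resampled_idx = [6, 6, 7, 7, 8, 9, 9, 10, 10, 10, 10]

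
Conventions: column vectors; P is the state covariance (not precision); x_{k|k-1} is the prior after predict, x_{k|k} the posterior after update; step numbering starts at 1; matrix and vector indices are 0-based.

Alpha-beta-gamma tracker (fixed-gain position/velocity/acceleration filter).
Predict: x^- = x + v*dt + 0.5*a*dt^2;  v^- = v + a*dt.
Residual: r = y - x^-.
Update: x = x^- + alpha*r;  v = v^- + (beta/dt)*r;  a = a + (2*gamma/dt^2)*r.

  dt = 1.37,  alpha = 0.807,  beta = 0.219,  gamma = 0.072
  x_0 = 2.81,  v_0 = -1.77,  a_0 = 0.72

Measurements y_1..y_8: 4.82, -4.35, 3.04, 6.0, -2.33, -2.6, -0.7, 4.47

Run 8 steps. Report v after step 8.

v_post = 0.5967

step 1: x_pred=1.0608  r=3.7592  x^+=4.0945  v^+=-0.1827  a^+=1.0084
step 2: x_pred=4.7906  r=-9.1406  x^+=-2.5859  v^+=-0.2623  a^+=0.3071
step 3: x_pred=-2.6570  r=5.6970  x^+=1.9405  v^+=1.0692  a^+=0.7442
step 4: x_pred=4.1036  r=1.8964  x^+=5.6340  v^+=2.3919  a^+=0.8897
step 5: x_pred=9.7458  r=-12.0758  x^+=0.0006  v^+=1.6804  a^+=-0.0368
step 6: x_pred=2.2683  r=-4.8683  x^+=-1.6604  v^+=0.8518  a^+=-0.4103
step 7: x_pred=-0.8785  r=0.1785  x^+=-0.7344  v^+=0.3183  a^+=-0.3966
step 8: x_pred=-0.6706  r=5.1406  x^+=3.4779  v^+=0.5967  a^+=-0.0022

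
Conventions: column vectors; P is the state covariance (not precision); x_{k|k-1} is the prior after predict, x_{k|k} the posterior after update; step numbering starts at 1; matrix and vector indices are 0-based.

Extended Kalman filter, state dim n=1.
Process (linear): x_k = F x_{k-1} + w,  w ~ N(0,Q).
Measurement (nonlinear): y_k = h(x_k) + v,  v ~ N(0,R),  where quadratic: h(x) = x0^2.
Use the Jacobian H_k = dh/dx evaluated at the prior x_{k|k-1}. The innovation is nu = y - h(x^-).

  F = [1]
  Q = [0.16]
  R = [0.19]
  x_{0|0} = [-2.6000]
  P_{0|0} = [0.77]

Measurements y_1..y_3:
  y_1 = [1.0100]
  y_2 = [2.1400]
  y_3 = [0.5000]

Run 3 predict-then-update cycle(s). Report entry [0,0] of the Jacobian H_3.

step 1: x^-=[-2.6000]  P^-=[0.9300]  H_jac=[-5.2000]  S=[25.3372]  K=[-0.1909]  nu=[-5.7500]  x^+=[-1.5025]  P^+=[0.0070]
step 2: x^-=[-1.5025]  P^-=[0.1670]  H_jac=[-3.0050]  S=[1.6978]  K=[-0.2955]  nu=[-0.1176]  x^+=[-1.4678]  P^+=[0.0187]
step 3: x^-=[-1.4678]  P^-=[0.1787]  H_jac=[-2.9356]  S=[1.7298]  K=[-0.3032]  nu=[-1.6544]  x^+=[-0.9661]  P^+=[0.0196]

H_jac[0,0] = -2.9356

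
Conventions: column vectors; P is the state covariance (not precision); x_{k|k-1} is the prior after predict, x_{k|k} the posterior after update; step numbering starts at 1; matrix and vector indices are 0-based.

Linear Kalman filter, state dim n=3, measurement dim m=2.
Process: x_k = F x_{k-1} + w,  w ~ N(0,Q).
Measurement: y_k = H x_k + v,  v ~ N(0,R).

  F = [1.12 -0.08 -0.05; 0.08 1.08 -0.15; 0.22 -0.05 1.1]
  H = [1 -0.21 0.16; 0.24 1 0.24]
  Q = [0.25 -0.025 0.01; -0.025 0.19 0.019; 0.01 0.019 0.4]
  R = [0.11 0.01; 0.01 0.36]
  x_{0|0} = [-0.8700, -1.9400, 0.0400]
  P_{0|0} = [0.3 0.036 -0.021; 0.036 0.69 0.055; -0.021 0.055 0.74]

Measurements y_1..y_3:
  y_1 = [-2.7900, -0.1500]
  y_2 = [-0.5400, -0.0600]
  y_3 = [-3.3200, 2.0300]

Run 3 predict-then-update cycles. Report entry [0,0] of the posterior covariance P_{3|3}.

step 1: x^-=[-0.8212, -2.1708, -0.0504]  P^-=[0.6289 -0.0076 0.0130; -0.0076 1.0023 -0.0621; 0.0130 -0.0621 1.2946]  S=[0.8278 -0.0102; -0.0102 1.4412]  K=[0.7655 0.1071; -0.2670 0.6820; 0.2839 0.1767]  nu=[-2.4166, 2.2300]  x^+=[-2.4324, -0.0047, -0.3423]  P^+=[0.1290 0.0614 -0.1925; 0.0614 0.2693 -0.1715; -0.1925 -0.1715 1.1840]
step 2: x^-=[-2.7068, -0.1483, -0.9115]  P^-=[0.4256 0.0864 -0.2471; 0.0864 0.6023 -0.3899; -0.2471 -0.3899 1.7639]  S=[0.5182 0.0239; 0.0239 0.9143]  K=[0.7044 0.1229; -0.2247 0.5850; 0.2273 -0.0342]  nu=[2.2815, 0.9567]  x^+=[-0.9821, -0.1014, -0.4256]  P^+=[0.1506 0.0935 -0.3263; 0.0935 0.2695 -0.3485; -0.3263 -0.3485 1.7364]
step 3: x^-=[-1.0706, -0.1243, -0.6791]  P^-=[0.4619 0.1615 -0.4229; 0.1615 0.6813 -0.6921; -0.4229 -0.6921 2.3873]  S=[0.5065 0.0292; 0.0292 0.9020]  K=[0.7019 0.1667; -0.2182 0.6212; 0.2207 -0.2518]  nu=[-2.1669, 2.5742]  x^+=[-2.1625, 1.9476, -1.8055]  P^+=[0.1805 0.1340 -0.4594; 0.1340 0.3170 -0.5323; -0.4594 -0.5323 2.3087]

P_post[0,0] = 0.1805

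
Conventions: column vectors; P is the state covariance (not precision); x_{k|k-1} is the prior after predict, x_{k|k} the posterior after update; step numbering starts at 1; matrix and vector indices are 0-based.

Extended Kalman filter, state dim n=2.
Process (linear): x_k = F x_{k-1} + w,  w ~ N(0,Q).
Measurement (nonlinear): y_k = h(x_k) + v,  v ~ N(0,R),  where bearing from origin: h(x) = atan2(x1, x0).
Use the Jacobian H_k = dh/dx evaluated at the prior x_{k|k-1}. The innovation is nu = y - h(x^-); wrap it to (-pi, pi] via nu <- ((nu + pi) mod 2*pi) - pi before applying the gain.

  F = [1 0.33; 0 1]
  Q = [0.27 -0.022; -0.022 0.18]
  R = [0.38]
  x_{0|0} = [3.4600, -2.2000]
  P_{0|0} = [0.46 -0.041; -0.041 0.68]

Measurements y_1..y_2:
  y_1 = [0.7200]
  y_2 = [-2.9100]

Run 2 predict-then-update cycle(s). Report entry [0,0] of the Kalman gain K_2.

step 1: x^-=[2.7340, -2.2000]  P^-=[0.7770 0.1614; 0.1614 0.8600]  H_jac=[0.1786 0.2220]  S=[0.4600]  K=[0.3797; 0.4778]  nu=[1.3976]  x^+=[3.2646, -1.5323]  P^+=[0.7107 0.0780; 0.0780 0.7550]
step 2: x^-=[2.7590, -1.5323]  P^-=[1.1144 0.3051; 0.3051 0.9350]  H_jac=[0.1538 0.2770]  S=[0.5041]  K=[0.5077; 0.6069]  nu=[-2.4030]  x^+=[1.5389, -2.9907]  P^+=[0.9844 0.1498; 0.1498 0.7493]

K[0,0] = 0.5077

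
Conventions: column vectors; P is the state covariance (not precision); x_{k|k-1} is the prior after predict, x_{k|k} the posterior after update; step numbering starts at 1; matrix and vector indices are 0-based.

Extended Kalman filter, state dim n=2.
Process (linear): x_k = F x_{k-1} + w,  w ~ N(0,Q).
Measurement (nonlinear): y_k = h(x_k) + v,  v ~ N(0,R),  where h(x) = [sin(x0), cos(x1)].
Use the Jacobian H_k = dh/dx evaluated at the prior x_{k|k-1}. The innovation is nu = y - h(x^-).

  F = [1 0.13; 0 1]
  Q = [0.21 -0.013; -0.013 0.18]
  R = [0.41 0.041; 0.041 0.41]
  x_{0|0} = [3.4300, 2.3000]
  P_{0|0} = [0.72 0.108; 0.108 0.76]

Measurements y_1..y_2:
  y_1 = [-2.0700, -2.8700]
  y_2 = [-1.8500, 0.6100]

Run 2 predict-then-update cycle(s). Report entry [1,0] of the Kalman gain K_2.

step 1: x^-=[3.7290, 2.3000]  P^-=[0.9709 0.1938; 0.1938 0.9400]  H_jac=[-0.8324 0.0000; 0.0000 -0.7457]  S=[1.0827 0.1613; 0.1613 0.9327]  K=[-0.7425 -0.0265; -0.0380 -0.7450]  nu=[-1.5158, -2.2037]  x^+=[4.9130, 3.9993]  P^+=[0.3670 0.0554; 0.0554 0.4117]
step 2: x^-=[5.4329, 3.9993]  P^-=[0.5984 0.0959; 0.0959 0.5917]  H_jac=[0.6597 0.0000; 0.0000 0.7563]  S=[0.6705 0.0889; 0.0889 0.7485]  K=[0.5852 0.0275; 0.0154 0.5961]  nu=[-1.0985, 1.2642]  x^+=[4.8247, 4.7359]  P^+=[0.3654 0.0466; 0.0466 0.3240]

K[1,0] = 0.0154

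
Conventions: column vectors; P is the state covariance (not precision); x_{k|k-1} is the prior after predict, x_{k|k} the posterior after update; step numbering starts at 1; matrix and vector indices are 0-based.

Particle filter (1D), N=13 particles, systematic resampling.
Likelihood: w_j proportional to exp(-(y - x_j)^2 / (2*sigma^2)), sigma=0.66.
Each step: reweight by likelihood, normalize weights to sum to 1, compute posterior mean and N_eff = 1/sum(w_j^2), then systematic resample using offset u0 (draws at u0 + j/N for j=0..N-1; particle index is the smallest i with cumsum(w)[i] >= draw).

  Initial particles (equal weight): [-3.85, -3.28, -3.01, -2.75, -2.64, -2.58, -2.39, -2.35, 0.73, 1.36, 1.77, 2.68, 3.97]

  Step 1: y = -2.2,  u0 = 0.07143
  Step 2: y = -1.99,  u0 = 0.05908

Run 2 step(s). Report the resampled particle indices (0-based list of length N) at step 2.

resampled_idx = [1, 3, 4, 5, 6, 7, 8, 8, 9, 10, 11, 12, 12]

step 1: w=[0.0087, 0.0518, 0.0930, 0.1395, 0.1581, 0.1673, 0.1894, 0.1924, 0.0000, 0.0000, 0.0000, 0.0000, 0.0000]  mean=-2.6201  Neff=6.3817  idx=[2, 2, 3, 4, 4, 5, 5, 5, 6, 6, 7, 7, 7]
step 2: w=[0.0352, 0.0352, 0.0598, 0.0715, 0.0715, 0.0778, 0.0778, 0.0778, 0.0966, 0.0966, 0.1000, 0.1000, 0.1000]  mean=-2.5233  Neff=12.0275  idx=[1, 3, 4, 5, 6, 7, 8, 8, 9, 10, 11, 12, 12]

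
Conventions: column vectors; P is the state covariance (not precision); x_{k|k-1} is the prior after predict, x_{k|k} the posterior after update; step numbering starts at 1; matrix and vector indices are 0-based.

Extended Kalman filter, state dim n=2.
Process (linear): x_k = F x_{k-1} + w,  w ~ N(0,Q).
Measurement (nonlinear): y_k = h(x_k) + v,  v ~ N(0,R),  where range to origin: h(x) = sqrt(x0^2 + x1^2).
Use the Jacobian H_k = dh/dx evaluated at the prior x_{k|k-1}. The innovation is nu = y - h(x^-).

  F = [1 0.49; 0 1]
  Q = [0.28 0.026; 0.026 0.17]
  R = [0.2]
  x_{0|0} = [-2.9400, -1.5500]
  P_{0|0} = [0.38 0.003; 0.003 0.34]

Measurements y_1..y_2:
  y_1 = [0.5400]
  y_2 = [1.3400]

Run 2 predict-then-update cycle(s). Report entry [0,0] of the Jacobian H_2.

step 1: x^-=[-3.6995, -1.5500]  P^-=[0.7446 0.1956; 0.1956 0.5100]  H_jac=[-0.9223 -0.3864]  S=[1.0490]  K=[-0.7267; -0.3599]  nu=[-3.4711]  x^+=[-1.1770, -0.3009]  P^+=[0.1906 -0.0787; -0.0787 0.3742]
step 2: x^-=[-1.3244, -0.3009]  P^-=[0.4833 0.1306; 0.1306 0.5442]  H_jac=[-0.9751 -0.2215]  S=[0.7427]  K=[-0.6735; -0.3338]  nu=[-0.0181]  x^+=[-1.3122, -0.2948]  P^+=[0.1464 -0.0364; -0.0364 0.4614]

H_jac[0,0] = -0.9751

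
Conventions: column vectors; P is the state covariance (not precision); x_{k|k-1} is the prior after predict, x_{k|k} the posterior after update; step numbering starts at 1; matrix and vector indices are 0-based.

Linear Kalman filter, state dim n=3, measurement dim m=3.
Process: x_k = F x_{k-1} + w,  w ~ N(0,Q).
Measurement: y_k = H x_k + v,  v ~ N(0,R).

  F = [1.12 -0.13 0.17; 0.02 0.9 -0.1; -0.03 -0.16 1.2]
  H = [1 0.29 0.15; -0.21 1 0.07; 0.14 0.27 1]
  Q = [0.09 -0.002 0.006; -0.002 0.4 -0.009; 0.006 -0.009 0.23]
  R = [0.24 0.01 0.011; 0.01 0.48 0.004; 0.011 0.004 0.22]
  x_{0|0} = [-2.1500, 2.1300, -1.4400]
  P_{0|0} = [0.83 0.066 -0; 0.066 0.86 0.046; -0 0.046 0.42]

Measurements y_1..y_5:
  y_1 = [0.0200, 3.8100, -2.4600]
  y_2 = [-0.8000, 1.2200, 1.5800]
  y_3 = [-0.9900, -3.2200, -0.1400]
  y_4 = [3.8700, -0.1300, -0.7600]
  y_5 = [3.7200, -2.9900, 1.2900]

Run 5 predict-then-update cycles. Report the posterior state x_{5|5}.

step 1: x^-=[-2.9297, 2.0180, -2.0043]  P^-=[1.1366 -0.0172 0.0617; -0.0172 1.0952 -0.1353; 0.0617 -0.1353 0.8405]  S=[1.4844 0.0610 0.3949; 0.0610 1.6159 0.1735; 0.3949 0.1735 1.1056]  K=[0.7917 -0.1792 -0.0591; 0.1670 0.6702 -0.0219; -0.1056 -0.1366 0.7942]  nu=[2.6651, 1.3171, -0.5904]  x^+=[-1.0209, 3.3588, -2.9346]  P^+=[0.2011 -0.0344 -0.0239; -0.0344 0.3218 -0.0824; -0.0239 -0.0824 0.1986]
step 2: x^-=[-2.0790, 3.2960, -4.0283]  P^-=[0.3580 -0.0842 0.0356; -0.0842 0.6764 -0.1692; 0.0356 -0.1692 0.5574]  S=[0.6146 0.0303 0.1520; 0.0303 1.1856 0.0286; 0.1520 0.0286 0.7460]  K=[0.5649 -0.1462 -0.0250; 0.1237 0.5734 -0.0450; -0.0546 -0.1318 0.7089]  nu=[0.9274, -2.2306, 5.0095]  x^+=[-1.3545, 1.9065, -0.2340]  P^+=[0.1452 -0.0333 -0.0112; -0.0333 0.2746 -0.0757; -0.0112 -0.0757 0.1768]
step 3: x^-=[-1.8046, 1.7121, -0.5452]  P^-=[0.2907 -0.0788 0.0476; -0.0788 0.6367 -0.1521; 0.0476 -0.1521 0.5214]  S=[0.5513 0.0411 0.1536; 0.0411 1.1425 0.0328; 0.1536 0.0328 0.7187]  K=[0.5117 -0.1375 -0.0098; 0.1199 0.5593 -0.0389; -0.0347 -0.1285 0.6908]  nu=[0.3999, -5.2729, 0.1956]  x^+=[-0.8766, -1.1966, 0.2537]  P^+=[0.1318 -0.0328 -0.0067; -0.0328 0.2677 -0.0727; -0.0067 -0.0727 0.1716]
step 4: x^-=[-0.7831, -1.1198, 0.5222]  P^-=[0.2751 -0.0776 0.0523; -0.0776 0.6305 -0.1471; 0.0523 -0.1471 0.5122]  S=[0.5375 0.0446 0.1564; 0.0446 1.1356 0.0352; 0.1564 0.0352 0.7129]  K=[0.4970 -0.1353 -0.0044; 0.1192 0.5570 -0.0364; -0.0280 -0.1278 0.6855]  nu=[4.8995, 0.7888, -0.8702]  x^+=[1.5489, -0.0648, -0.3123]  P^+=[0.1281 -0.0327 -0.0051; -0.0327 0.2665 -0.0719; -0.0051 -0.0719 0.1701]
step 5: x^-=[1.6901, 0.0039, -0.4109]  P^-=[0.2709 -0.0775 0.0540; -0.0775 0.6294 -0.1458; 0.0540 -0.1458 0.5095]  S=[0.5339 0.0455 0.1575; 0.0455 1.1344 0.0359; 0.1575 0.0359 0.7113]  K=[0.4927 -0.1348 -0.0025; 0.1189 0.5566 -0.0357; -0.0258 -0.1276 0.6838]  nu=[2.0904, -2.6102, 1.4632]  x^+=[3.0683, -1.2524, 0.8689]  P^+=[0.1271 -0.0328 -0.0046; -0.0328 0.2663 -0.0716; -0.0046 -0.0716 0.1696]

x_post = [3.0683, -1.2524, 0.8689]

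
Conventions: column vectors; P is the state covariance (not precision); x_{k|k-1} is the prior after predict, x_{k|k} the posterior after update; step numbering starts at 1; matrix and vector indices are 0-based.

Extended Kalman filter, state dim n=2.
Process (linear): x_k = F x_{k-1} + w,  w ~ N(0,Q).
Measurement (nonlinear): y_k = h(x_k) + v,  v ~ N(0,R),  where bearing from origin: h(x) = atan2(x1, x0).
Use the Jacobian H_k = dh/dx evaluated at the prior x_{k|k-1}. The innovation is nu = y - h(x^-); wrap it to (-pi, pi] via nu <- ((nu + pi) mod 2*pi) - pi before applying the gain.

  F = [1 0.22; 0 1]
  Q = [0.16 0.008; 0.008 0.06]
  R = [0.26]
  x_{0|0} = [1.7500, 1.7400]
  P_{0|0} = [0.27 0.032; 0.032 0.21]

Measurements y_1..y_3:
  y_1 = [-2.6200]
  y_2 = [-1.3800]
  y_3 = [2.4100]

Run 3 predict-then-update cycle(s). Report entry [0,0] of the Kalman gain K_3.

K[0,0] = -0.2156

step 1: x^-=[2.1328, 1.7400]  P^-=[0.4542 0.0862; 0.0862 0.2700]  H_jac=[-0.2297 0.2815]  S=[0.2942]  K=[-0.2721; 0.1911]  nu=[2.9789]  x^+=[1.3222, 2.3091]  P^+=[0.4325 0.1015; 0.1015 0.2593]
step 2: x^-=[1.8302, 2.3091]  P^-=[0.6497 0.1665; 0.1665 0.3193]  H_jac=[-0.2660 0.2108]  S=[0.3015]  K=[-0.4567; 0.0763]  nu=[-2.2806]  x^+=[2.8718, 2.1350]  P^+=[0.5868 0.1770; 0.1770 0.3175]
step 3: x^-=[3.3415, 2.1350]  P^-=[0.8400 0.2549; 0.2549 0.3775]  H_jac=[-0.1358 0.2125]  S=[0.2778]  K=[-0.2156; 0.1642]  nu=[1.8414]  x^+=[2.9445, 2.4374]  P^+=[0.8271 0.2647; 0.2647 0.3700]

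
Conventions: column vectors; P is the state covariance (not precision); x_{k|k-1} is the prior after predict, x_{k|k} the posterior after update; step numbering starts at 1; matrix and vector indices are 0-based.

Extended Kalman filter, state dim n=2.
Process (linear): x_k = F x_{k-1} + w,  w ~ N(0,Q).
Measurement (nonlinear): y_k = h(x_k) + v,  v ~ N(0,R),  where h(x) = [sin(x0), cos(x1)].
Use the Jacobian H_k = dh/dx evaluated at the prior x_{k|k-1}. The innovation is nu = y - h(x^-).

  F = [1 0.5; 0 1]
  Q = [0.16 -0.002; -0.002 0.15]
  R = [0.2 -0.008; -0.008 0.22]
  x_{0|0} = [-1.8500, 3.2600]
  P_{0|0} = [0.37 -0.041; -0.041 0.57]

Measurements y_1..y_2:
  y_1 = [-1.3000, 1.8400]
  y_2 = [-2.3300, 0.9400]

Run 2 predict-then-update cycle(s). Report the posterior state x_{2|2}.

step 1: x^-=[-0.2200, 3.2600]  P^-=[0.6315 0.2420; 0.2420 0.7200]  H_jac=[0.9759 0.0000; 0.0000 0.1181]  S=[0.8014 0.0199; 0.0199 0.2300]  K=[0.7675 0.0579; 0.2861 0.3450]  nu=[-1.0818, 2.8330]  x^+=[-0.8863, 3.9278]  P^+=[0.1568 0.0558; 0.0558 0.6231]
step 2: x^-=[1.0776, 3.9278]  P^-=[0.5284 0.3654; 0.3654 0.7731]  H_jac=[0.4735 0.0000; 0.0000 0.7077]  S=[0.3185 0.1144; 0.1144 0.6072]  K=[0.6786 0.2980; 0.2354 0.8567]  nu=[-3.2108, 1.6465]  x^+=[-0.6106, 4.5826]  P^+=[0.2816 0.0850; 0.0850 0.2637]

x_post = [-0.6106, 4.5826]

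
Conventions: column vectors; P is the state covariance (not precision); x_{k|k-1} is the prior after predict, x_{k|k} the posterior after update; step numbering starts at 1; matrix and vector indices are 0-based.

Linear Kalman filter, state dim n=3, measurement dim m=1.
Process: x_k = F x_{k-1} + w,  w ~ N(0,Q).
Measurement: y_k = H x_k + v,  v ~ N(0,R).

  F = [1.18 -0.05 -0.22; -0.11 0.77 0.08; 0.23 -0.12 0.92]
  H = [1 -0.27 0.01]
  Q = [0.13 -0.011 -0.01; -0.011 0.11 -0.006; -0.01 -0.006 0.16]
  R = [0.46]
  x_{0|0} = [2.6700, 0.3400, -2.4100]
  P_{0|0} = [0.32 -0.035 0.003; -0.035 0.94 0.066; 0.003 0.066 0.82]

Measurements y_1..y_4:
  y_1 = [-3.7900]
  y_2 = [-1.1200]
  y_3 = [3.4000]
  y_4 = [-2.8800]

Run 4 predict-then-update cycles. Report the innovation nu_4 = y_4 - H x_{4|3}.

innov = [-5.4678]

step 1: x^-=[3.6638, -0.2247, -1.6439]  P^-=[0.6216 -0.1462 -0.0763; -0.1462 0.6905 -0.0014; -0.0763 -0.0014 0.8731]  S=[1.2095]  K=[0.5460; -0.2751; -0.0556]  nu=[-7.4980]  x^+=[-0.4299, 1.8376, -1.2273]  P^+=[0.2611 0.0354 -0.0396; 0.0354 0.5990 -0.0199; -0.0396 -0.0199 0.8694]
step 2: x^-=[-0.3292, 1.3641, -1.4485]  P^-=[0.5531 -0.0522 -0.1575; -0.0522 0.4661 -0.0078; -0.1575 -0.0078 0.9040]  S=[1.0722]  K=[0.5275; -0.1661; -0.1365]  nu=[-0.4080]  x^+=[-0.5444, 1.4319, -1.3928]  P^+=[0.2547 0.0418 -0.0803; 0.0418 0.4365 -0.0321; -0.0803 -0.0321 0.8840]
step 3: x^-=[-0.4076, 1.0510, -1.5784]  P^-=[0.5646 -0.0422 -0.2061; -0.0422 0.3679 0.0044; -0.2061 0.0044 0.8988]  S=[1.0702]  K=[0.5363; -0.1322; -0.1853]  nu=[4.1071]  x^+=[1.7952, 0.5080, -2.3393]  P^+=[0.2568 0.0337 -0.0997; 0.0337 0.3492 -0.0218; -0.0997 -0.0218 0.8620]
step 4: x^-=[2.6076, 0.0066, -1.8003]  P^-=[0.5775 -0.0502 -0.2206; -0.0502 0.3190 0.0181; -0.2206 0.0181 0.8690]  S=[1.0834]  K=[0.5435; -0.1257; -0.2001]  nu=[-5.4678]  x^+=[-0.3641, 0.6937, -0.7059]  P^+=[0.2575 0.0238 -0.1028; 0.0238 0.3019 -0.0091; -0.1028 -0.0091 0.8256]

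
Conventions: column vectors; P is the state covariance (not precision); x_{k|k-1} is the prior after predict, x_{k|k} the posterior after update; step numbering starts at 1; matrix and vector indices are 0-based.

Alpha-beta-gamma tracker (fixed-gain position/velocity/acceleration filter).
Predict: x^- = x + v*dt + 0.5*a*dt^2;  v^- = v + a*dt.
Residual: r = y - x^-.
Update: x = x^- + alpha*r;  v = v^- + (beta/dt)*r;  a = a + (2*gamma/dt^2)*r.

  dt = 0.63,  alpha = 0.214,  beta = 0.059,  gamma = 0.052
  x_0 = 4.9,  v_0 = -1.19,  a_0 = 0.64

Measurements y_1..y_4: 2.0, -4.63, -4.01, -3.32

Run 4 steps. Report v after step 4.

v_post = -5.2473

step 1: x_pred=4.2773  r=-2.2773  x^+=3.7900  v^+=-1.0001  a^+=0.0433
step 2: x_pred=3.1685  r=-7.7985  x^+=1.4996  v^+=-1.7031  a^+=-2.0002
step 3: x_pred=0.0297  r=-4.0397  x^+=-0.8348  v^+=-3.3416  a^+=-3.0587
step 4: x_pred=-3.5470  r=0.2270  x^+=-3.4984  v^+=-5.2473  a^+=-2.9992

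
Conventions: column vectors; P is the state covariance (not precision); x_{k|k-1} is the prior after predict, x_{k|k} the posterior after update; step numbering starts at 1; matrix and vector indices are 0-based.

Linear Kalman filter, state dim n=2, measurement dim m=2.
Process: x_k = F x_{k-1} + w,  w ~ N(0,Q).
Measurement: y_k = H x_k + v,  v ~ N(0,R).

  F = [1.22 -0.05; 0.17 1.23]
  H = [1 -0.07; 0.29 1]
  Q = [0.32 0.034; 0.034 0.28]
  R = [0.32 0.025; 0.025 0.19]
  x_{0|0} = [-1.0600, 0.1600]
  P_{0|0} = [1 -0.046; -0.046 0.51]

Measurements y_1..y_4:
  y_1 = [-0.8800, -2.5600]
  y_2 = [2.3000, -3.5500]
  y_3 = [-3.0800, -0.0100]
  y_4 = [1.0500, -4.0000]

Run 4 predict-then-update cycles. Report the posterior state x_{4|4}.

x_post = [-0.2054, -3.2380]

step 1: x^-=[-1.3012, 0.0166]  P^-=[1.8153 0.1414; 0.1414 1.0612]  S=[2.1207 0.6157; 0.6157 1.4859]  K=[0.8194 0.1099; -0.2088 0.8283]  nu=[0.4224, -2.1993]  x^+=[-1.1969, -1.8933]  P^+=[0.2625 -0.0348; -0.0348 0.1622]
step 2: x^-=[-1.3655, -2.5322]  P^-=[0.7154 0.0266; 0.0266 0.5185]  S=[1.0342 0.2222; 0.2222 0.7841]  K=[0.6664 0.1097; -0.1635 0.7175]  nu=[3.4883, -0.6218]  x^+=[0.8908, -3.5488]  P^+=[0.2143 -0.0246; -0.0246 0.1394]
step 3: x^-=[1.2642, -4.2136]  P^-=[0.6422 0.0331; 0.0331 0.4867]  S=[0.9600 0.2096; 0.2096 0.7500]  K=[0.6419 0.1131; -0.1550 0.7051]  nu=[-4.6391, 3.8370]  x^+=[-1.2798, -0.7890]  P^+=[0.2067 -0.0224; -0.0224 0.1366]
step 4: x^-=[-1.5220, -1.1880]  P^-=[0.6307 0.0350; 0.0350 0.4833]  S=[0.9481 0.2084; 0.2084 0.7466]  K=[0.6375 0.1139; -0.1534 0.7037]  nu=[2.4888, -2.3706]  x^+=[-0.2054, -3.2380]  P^+=[0.2053 -0.0220; -0.0220 0.1362]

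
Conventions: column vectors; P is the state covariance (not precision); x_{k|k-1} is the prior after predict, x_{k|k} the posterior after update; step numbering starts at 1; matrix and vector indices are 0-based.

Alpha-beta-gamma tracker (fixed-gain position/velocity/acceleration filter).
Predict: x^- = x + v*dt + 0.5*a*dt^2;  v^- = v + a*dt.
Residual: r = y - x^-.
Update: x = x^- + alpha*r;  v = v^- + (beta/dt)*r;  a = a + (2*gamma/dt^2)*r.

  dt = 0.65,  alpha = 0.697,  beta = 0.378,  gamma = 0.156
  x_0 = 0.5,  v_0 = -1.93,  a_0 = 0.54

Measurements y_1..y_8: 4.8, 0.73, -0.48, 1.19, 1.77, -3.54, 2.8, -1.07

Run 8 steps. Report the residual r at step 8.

step 1: x_pred=-0.6404  r=5.4404  x^+=3.1516  v^+=1.5848  a^+=4.5575
step 2: x_pred=5.1445  r=-4.4145  x^+=2.0676  v^+=1.9800  a^+=1.2976
step 3: x_pred=3.6287  r=-4.1087  x^+=0.7649  v^+=0.4341  a^+=-1.7365
step 4: x_pred=0.6803  r=0.5097  x^+=1.0356  v^+=-0.3982  a^+=-1.3601
step 5: x_pred=0.4894  r=1.2806  x^+=1.3820  v^+=-0.5375  a^+=-0.4144
step 6: x_pred=0.9450  r=-4.4850  x^+=-2.1810  v^+=-3.4151  a^+=-3.7265
step 7: x_pred=-5.1881  r=7.9881  x^+=0.3796  v^+=-1.1920  a^+=2.1724
step 8: x_pred=0.0638  r=-1.1338  x^+=-0.7265  v^+=-0.4392  a^+=1.3352

resid = -1.1338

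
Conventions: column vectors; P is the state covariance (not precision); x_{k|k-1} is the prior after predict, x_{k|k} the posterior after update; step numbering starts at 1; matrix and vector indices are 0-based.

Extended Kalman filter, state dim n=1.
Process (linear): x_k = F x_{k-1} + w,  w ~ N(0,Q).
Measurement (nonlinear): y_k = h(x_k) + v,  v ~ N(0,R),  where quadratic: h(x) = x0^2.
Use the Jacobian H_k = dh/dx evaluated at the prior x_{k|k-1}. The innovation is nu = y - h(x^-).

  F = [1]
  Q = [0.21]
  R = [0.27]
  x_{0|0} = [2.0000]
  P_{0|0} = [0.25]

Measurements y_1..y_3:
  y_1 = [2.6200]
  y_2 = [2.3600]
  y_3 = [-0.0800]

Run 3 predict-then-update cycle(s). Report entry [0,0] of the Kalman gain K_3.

step 1: x^-=[2.0000]  P^-=[0.4600]  H_jac=[4.0000]  S=[7.6300]  K=[0.2412]  nu=[-1.3800]  x^+=[1.6672]  P^+=[0.0163]
step 2: x^-=[1.6672]  P^-=[0.2263]  H_jac=[3.3344]  S=[2.7858]  K=[0.2708]  nu=[-0.4196]  x^+=[1.5536]  P^+=[0.0219]
step 3: x^-=[1.5536]  P^-=[0.2319]  H_jac=[3.1071]  S=[2.5091]  K=[0.2872]  nu=[-2.4936]  x^+=[0.8374]  P^+=[0.0250]

K[0,0] = 0.2872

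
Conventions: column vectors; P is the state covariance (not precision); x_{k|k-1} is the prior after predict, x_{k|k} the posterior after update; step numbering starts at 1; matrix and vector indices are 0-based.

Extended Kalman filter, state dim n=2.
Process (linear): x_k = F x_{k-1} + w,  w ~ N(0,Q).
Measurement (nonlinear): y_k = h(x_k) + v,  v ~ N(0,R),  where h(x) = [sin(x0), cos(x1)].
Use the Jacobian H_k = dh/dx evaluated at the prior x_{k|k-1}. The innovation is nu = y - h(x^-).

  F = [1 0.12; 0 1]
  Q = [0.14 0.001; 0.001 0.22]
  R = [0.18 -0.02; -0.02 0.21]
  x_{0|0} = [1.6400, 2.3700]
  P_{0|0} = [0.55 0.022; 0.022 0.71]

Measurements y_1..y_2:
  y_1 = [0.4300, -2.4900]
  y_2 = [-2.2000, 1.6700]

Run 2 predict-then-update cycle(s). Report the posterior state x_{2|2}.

x_post = [4.8067, 5.8055]

step 1: x^-=[1.9244, 2.3700]  P^-=[0.7055 0.1082; 0.1082 0.9300]  H_jac=[-0.3463 0.0000; 0.0000 -0.6973]  S=[0.2646 0.0061; 0.0061 0.6622]  K=[-0.9209 -0.1054; -0.1190 -0.9782]  nu=[-0.5081, -1.7732]  x^+=[2.5792, 4.1650]  P^+=[0.4726 0.0053; 0.0053 0.2912]
step 2: x^-=[3.0790, 4.1650]  P^-=[0.6181 0.0413; 0.0413 0.5112]  H_jac=[-0.9980 0.0000; 0.0000 0.8539]  S=[0.7956 -0.0552; -0.0552 0.5827]  K=[-0.7762 -0.0130; 0.0002 0.7491]  nu=[-2.2625, 2.1904]  x^+=[4.8067, 5.8055]  P^+=[0.1397 0.0150; 0.0150 0.1842]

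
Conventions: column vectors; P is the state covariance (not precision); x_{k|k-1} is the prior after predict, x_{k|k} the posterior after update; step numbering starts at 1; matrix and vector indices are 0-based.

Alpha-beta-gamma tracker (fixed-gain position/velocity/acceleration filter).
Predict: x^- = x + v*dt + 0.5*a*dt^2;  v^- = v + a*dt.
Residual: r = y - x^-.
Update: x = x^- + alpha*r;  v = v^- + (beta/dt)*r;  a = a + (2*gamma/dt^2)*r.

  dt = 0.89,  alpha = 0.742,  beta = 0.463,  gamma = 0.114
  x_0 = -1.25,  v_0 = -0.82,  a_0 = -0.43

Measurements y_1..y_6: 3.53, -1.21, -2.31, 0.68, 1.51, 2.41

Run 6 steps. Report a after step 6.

step 1: x_pred=-2.1501  r=5.6801  x^+=2.0645  v^+=1.7522  a^+=1.2050
step 2: x_pred=4.1012  r=-5.3112  x^+=0.1603  v^+=0.0616  a^+=-0.3238
step 3: x_pred=0.0869  r=-2.3969  x^+=-1.6916  v^+=-1.4735  a^+=-1.0138
step 4: x_pred=-3.4045  r=4.0845  x^+=-0.3738  v^+=-0.2509  a^+=0.1619
step 5: x_pred=-0.5330  r=2.0430  x^+=0.9829  v^+=0.9560  a^+=0.7500
step 6: x_pred=2.1308  r=0.2792  x^+=2.3380  v^+=1.7688  a^+=0.8304

a_post = 0.8304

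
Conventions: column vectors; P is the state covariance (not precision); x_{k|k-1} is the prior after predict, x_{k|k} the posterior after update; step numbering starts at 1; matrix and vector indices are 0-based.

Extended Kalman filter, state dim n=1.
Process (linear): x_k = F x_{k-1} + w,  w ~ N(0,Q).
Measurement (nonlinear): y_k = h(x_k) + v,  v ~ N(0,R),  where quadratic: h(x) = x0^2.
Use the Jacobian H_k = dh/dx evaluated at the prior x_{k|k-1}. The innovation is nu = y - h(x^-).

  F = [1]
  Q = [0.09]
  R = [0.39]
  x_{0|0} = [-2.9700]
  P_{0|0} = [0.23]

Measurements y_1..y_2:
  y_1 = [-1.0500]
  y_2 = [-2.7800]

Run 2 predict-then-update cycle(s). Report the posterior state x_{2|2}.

step 1: x^-=[-2.9700]  P^-=[0.3200]  H_jac=[-5.9400]  S=[11.6808]  K=[-0.1627]  nu=[-9.8709]  x^+=[-1.3637]  P^+=[0.0107]
step 2: x^-=[-1.3637]  P^-=[0.1007]  H_jac=[-2.7274]  S=[1.1390]  K=[-0.2411]  nu=[-4.6397]  x^+=[-0.2451]  P^+=[0.0345]

x_post = [-0.2451]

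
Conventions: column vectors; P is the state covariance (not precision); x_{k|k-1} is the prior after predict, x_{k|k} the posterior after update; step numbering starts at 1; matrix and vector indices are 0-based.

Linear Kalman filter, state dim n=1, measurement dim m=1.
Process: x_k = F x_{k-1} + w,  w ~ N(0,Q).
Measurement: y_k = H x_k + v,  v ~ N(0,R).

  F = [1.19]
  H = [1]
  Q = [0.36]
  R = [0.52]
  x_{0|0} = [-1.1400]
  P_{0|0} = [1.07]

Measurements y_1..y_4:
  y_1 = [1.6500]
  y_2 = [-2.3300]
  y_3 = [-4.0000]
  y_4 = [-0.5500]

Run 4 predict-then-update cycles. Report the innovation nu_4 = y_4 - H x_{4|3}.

step 1: x^-=[-1.3566]  P^-=[1.8752]  S=[2.3952]  K=[0.7829]  nu=[3.0066]  x^+=[0.9973]  P^+=[0.4071]
step 2: x^-=[1.1868]  P^-=[0.9365]  S=[1.4565]  K=[0.6430]  nu=[-3.5168]  x^+=[-1.0745]  P^+=[0.3344]
step 3: x^-=[-1.2786]  P^-=[0.8335]  S=[1.3535]  K=[0.6158]  nu=[-2.7214]  x^+=[-2.9544]  P^+=[0.3202]
step 4: x^-=[-3.5158]  P^-=[0.8135]  S=[1.3335]  K=[0.6100]  nu=[2.9658]  x^+=[-1.7065]  P^+=[0.3172]

innov = [2.9658]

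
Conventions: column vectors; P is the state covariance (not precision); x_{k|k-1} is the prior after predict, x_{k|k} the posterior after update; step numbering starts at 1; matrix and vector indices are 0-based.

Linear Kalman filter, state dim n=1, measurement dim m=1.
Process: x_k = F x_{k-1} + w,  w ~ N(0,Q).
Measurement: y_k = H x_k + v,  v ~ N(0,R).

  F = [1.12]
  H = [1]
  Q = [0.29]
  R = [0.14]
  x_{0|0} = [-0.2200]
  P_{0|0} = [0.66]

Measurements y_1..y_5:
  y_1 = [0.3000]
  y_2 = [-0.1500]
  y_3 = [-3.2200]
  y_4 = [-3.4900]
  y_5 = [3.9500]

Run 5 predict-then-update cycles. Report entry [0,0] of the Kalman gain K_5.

step 1: x^-=[-0.2464]  P^-=[1.1179]  S=[1.2579]  K=[0.8887]  nu=[0.5464]  x^+=[0.2392]  P^+=[0.1244]
step 2: x^-=[0.2679]  P^-=[0.4461]  S=[0.5861]  K=[0.7611]  nu=[-0.4179]  x^+=[-0.0502]  P^+=[0.1066]
step 3: x^-=[-0.0562]  P^-=[0.4237]  S=[0.5637]  K=[0.7516]  nu=[-3.1638]  x^+=[-2.4342]  P^+=[0.1052]
step 4: x^-=[-2.7263]  P^-=[0.4220]  S=[0.5620]  K=[0.7509]  nu=[-0.7637]  x^+=[-3.2998]  P^+=[0.1051]
step 5: x^-=[-3.6957]  P^-=[0.4219]  S=[0.5619]  K=[0.7508]  nu=[7.6457]  x^+=[2.0449]  P^+=[0.1051]

K[0,0] = 0.7508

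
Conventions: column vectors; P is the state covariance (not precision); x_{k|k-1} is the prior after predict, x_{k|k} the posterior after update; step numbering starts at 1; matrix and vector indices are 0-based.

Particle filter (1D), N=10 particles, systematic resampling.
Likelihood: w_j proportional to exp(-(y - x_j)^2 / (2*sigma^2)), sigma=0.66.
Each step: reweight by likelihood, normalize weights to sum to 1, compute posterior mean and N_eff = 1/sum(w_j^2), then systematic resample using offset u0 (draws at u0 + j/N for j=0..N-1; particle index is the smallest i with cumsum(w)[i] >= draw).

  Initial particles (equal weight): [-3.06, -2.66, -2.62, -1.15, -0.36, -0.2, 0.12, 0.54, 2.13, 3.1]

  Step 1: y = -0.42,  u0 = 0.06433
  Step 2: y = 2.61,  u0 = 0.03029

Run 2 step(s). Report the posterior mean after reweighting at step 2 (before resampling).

step 1: w=[0.0001, 0.0009, 0.0011, 0.1526, 0.2801, 0.2661, 0.2013, 0.0977, 0.0002, 0.0000]  mean=-0.2578  Neff=4.4919  idx=[3, 4, 4, 4, 5, 5, 5, 6, 6, 7]
step 2: w=[0.0000, 0.0043, 0.0043, 0.0043, 0.0123, 0.0123, 0.0123, 0.0863, 0.0863, 0.7776]  mean=0.4286  Neff=1.6126  idx=[5, 7, 9, 9, 9, 9, 9, 9, 9, 9]

post_mean = 0.4286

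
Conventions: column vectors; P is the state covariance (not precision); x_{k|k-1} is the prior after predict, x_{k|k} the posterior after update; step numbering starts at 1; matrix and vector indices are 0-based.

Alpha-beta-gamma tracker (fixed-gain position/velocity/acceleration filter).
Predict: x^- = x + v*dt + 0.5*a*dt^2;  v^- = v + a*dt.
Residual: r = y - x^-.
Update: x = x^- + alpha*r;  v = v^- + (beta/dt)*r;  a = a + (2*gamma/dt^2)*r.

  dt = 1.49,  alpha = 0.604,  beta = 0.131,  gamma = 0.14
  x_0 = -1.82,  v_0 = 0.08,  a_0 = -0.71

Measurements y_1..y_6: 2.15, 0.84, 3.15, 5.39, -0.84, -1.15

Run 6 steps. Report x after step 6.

x_post = 1.1557

step 1: x_pred=-2.4889  r=4.6389  x^+=0.3130  v^+=-0.5700  a^+=-0.1249
step 2: x_pred=-0.6751  r=1.5151  x^+=0.2400  v^+=-0.6230  a^+=0.0661
step 3: x_pred=-0.6148  r=3.7648  x^+=1.6591  v^+=-0.1934  a^+=0.5410
step 4: x_pred=1.9714  r=3.4186  x^+=4.0362  v^+=0.9132  a^+=0.9721
step 5: x_pred=6.4759  r=-7.3159  x^+=2.0571  v^+=1.7184  a^+=0.0494
step 6: x_pred=4.6724  r=-5.8224  x^+=1.1557  v^+=1.2802  a^+=-0.6849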